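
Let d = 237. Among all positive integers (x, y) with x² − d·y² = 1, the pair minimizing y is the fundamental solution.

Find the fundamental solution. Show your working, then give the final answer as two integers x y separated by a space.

228151 14820

√237 → a₀=15, period (2,1,1,7,10,7,1,1,2,30); ℓ=10 even so k=9
k=0  a_k=15  p_k/q_k = 15/1
k=1  a_k=2  p_k/q_k = 31/2
k=2  a_k=1  p_k/q_k = 46/3
…
k=4  a_k=7  p_k/q_k = 585/38
k=5  a_k=10  p_k/q_k = 5927/385
…
k=8  a_k=1  p_k/q_k = 90075/5851
k=9  a_k=2  p_k/q_k = 228151/14820
(x₁, y₁) = (228151, 14820);  228151² − 237·14820² = 1 ✓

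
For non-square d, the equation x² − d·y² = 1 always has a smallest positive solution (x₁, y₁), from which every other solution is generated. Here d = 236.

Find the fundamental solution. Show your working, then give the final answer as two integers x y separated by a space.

√236 = [15; 2,1,3,5,1,6,1,5,3,1,2,30, …], period ℓ=12 (even) → k=11
step 0: (15, 1)  from 15·(1,0) + (0,1)
…
step 3: (169, 11)  from 3·(46,3) + (31,2)
…
step 10: (203535, 13249)  from 1·(154729,10072) + (48806,3177)
step 11: (561799, 36570)  from 2·(203535,13249) + (154729,10072)
(x₁, y₁) = (561799, 36570);  561799² − 236·36570² = 1 ✓

561799 36570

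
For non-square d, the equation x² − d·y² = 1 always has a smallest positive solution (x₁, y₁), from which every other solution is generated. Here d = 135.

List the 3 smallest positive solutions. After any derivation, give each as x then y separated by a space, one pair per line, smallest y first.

244 21
119071 10248
58106404 5001003

√135 → a₀=11, period (1,1,1,1,1,1,1,22); ℓ=8 even so k=7
step 0: (11, 1)  from 11·(1,0) + (0,1)
…
step 4: (58, 5)  from 1·(35,3) + (23,2)
step 5: (93, 8)  from 1·(58,5) + (35,3)
step 6: (151, 13)  from 1·(93,8) + (58,5)
step 7: (244, 21)  from 1·(151,13) + (93,8)
fundamental: x₁=244, y₁=21  (since 59536 − 135·441 = 1)
(244+21√135)^2 = 119071 + 10248√135
(244+21√135)^3 = 58106404 + 5001003√135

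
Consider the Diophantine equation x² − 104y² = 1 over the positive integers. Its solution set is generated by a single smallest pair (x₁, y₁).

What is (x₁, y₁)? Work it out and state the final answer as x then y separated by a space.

51 5

√104 → a₀=10, period (5,20); ℓ=2 even so k=1
step 0: (10, 1)  from 10·(1,0) + (0,1)
step 1: (51, 5)  from 5·(10,1) + (1,0)
fundamental: x₁=51, y₁=5  (since 2601 − 104·25 = 1)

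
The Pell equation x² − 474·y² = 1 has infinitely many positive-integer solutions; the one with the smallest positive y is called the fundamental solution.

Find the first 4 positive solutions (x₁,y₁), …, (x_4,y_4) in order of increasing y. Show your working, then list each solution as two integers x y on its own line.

d=474: √d = [21; 1,3,2,1,1,…,3,1,42] (ℓ=14, even), read p_13/q_13
step 0: (21, 1)  from 21·(1,0) + (0,1)
…
step 2: (87, 4)  from 3·(22,1) + (21,1)
step 3: (196, 9)  from 2·(87,4) + (22,1)
step 4: (283, 13)  from 1·(196,9) + (87,4)
step 5: (479, 22)  from 1·(283,13) + (196,9)
…
step 8: (5813, 267)  from 1·(5051,232) + (762,35)
…
step 10: (16677, 766)  from 1·(10864,499) + (5813,267)
step 11: (44218, 2031)  from 2·(16677,766) + (10864,499)
step 12: (149331, 6859)  from 3·(44218,2031) + (16677,766)
step 13: (193549, 8890)  from 1·(149331,6859) + (44218,2031)
→ (193549, 8890).  Check: 193549²=37461215401, 474·8890²=37461215400, difference 1.
(193549+8890√474)^2 = 74922430801 + 3441301220√474
(193549+8890√474)^3 = 29002323118011949 + 1332120819650670√474
(193549+8890√474)^4 = 11226741274261267003201 + 515661305041693754440√474

193549 8890
74922430801 3441301220
29002323118011949 1332120819650670
11226741274261267003201 515661305041693754440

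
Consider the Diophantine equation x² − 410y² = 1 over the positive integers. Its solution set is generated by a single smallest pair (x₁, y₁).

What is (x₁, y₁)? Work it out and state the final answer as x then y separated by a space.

81 4

√410 → a₀=20, period (4,40); ℓ=2 even so k=1
a_0=20:  p_0=20·1+0=20,  q_0=20·0+1=1
a_1=4:  p_1=4·20+1=81,  q_1=4·1+0=4
fundamental: x₁=81, y₁=4  (since 6561 − 410·16 = 1)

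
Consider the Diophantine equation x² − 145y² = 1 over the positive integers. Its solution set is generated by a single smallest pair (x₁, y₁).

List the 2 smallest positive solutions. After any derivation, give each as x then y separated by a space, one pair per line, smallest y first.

[12; 24] for √145; ℓ=1 ⇒ convergent index 1
i=0: a=12 ⇒ p=12, q=1
i=1: a=24 ⇒ p=289, q=24
(x₁, y₁) = (289, 24);  289² − 145·24² = 1 ✓
(289+24√145)^2 = 167041 + 13872√145

289 24
167041 13872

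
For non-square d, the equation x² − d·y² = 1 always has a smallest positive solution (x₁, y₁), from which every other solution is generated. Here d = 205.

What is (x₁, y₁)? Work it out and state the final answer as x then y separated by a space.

√205 → a₀=14, period (3,6,1,4,1,6,3,28); ℓ=8 even so k=7
a_0=14:  p_0=14·1+0=14,  q_0=14·0+1=1
a_1=3:  p_1=3·14+1=43,  q_1=3·1+0=3
…
a_3=1:  p_3=1·272+43=315,  q_3=1·19+3=22
…
a_6=6:  p_6=6·1847+1532=12614,  q_6=6·129+107=881
a_7=3:  p_7=3·12614+1847=39689,  q_7=3·881+129=2772
(x₁, y₁) = (39689, 2772);  39689² − 205·2772² = 1 ✓

39689 2772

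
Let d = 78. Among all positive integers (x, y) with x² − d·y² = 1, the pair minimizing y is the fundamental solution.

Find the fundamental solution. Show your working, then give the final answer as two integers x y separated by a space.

53 6

d=78: √d = [8; 1,4,1,16] (ℓ=4, even), read p_3/q_3
k=0  a_k=8  p_k/q_k = 8/1
…
k=2  a_k=4  p_k/q_k = 44/5
k=3  a_k=1  p_k/q_k = 53/6
→ (53, 6).  Check: 53²=2809, 78·6²=2808, difference 1.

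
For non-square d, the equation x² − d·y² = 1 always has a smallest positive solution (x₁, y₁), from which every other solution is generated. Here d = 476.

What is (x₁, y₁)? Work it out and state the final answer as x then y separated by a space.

√476 = [21; 1,4,2,10,2,4,1,42, …], period ℓ=8 (even) → k=7
k=0  a_k=21  p_k/q_k = 21/1
k=1  a_k=1  p_k/q_k = 22/1
…
k=6  a_k=4  p_k/q_k = 23541/1079
k=7  a_k=1  p_k/q_k = 28799/1320
(x₁, y₁) = (28799, 1320);  28799² − 476·1320² = 1 ✓

28799 1320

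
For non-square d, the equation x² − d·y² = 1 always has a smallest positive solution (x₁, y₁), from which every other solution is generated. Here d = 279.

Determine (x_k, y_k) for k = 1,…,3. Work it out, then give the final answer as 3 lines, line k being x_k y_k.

[16; 1,2,2,1,2,2,1,32] for √279; ℓ=8 ⇒ convergent index 7
k=0  a_k=16  p_k/q_k = 16/1
k=1  a_k=1  p_k/q_k = 17/1
k=2  a_k=2  p_k/q_k = 50/3
k=3  a_k=2  p_k/q_k = 117/7
…
k=5  a_k=2  p_k/q_k = 451/27
k=6  a_k=2  p_k/q_k = 1069/64
k=7  a_k=1  p_k/q_k = 1520/91
→ (1520, 91).  Check: 1520²=2310400, 279·91²=2310399, difference 1.
k=2:  x_2 = 1520·1520+279·91·91 = 4620799,  y_2 = 1520·91+91·1520 = 276640
k=3:  x_3 = 1520·4620799+279·91·276640 = 14047227440,  y_3 = 1520·276640+91·4620799 = 840985509

1520 91
4620799 276640
14047227440 840985509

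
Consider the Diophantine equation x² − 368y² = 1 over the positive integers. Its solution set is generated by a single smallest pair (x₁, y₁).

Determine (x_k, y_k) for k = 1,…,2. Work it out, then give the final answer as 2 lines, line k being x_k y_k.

1151 60
2649601 138120

√368 = [19; 5,2,5,38, …], period ℓ=4 (even) → k=3
k=0  a_k=19  p_k/q_k = 19/1
…
k=2  a_k=2  p_k/q_k = 211/11
k=3  a_k=5  p_k/q_k = 1151/60
→ (1151, 60).  Check: 1151²=1324801, 368·60²=1324800, difference 1.
(1151+60√368)^2 = 2649601 + 138120√368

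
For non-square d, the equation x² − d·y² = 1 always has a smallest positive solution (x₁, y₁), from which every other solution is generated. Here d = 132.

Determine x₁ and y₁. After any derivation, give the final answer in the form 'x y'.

23 2

d=132: √d = [11; 2,22] (ℓ=2, even), read p_1/q_1
step 0: (11, 1)  from 11·(1,0) + (0,1)
step 1: (23, 2)  from 2·(11,1) + (1,0)
(x₁, y₁) = (23, 2);  23² − 132·2² = 1 ✓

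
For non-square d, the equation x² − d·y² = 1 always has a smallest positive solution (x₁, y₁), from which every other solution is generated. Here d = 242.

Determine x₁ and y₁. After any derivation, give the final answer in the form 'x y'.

√242 → a₀=15, period (1,1,3,1,14,1,3,1,1,30); ℓ=10 even so k=9
i=0: a=15 ⇒ p=15, q=1
…
i=2: a=1 ⇒ p=31, q=2
i=3: a=3 ⇒ p=109, q=7
…
i=5: a=14 ⇒ p=2069, q=133
…
i=7: a=3 ⇒ p=8696, q=559
i=8: a=1 ⇒ p=10905, q=701
i=9: a=1 ⇒ p=19601, q=1260
→ (19601, 1260).  Check: 19601²=384199201, 242·1260²=384199200, difference 1.

19601 1260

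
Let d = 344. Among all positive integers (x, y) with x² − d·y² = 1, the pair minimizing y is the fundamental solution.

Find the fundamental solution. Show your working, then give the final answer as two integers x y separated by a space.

[18; 1,1,4,1,3,1,4,1,1,36] for √344; ℓ=10 ⇒ convergent index 9
step 0: (18, 1)  from 18·(1,0) + (0,1)
…
step 6: (983, 53)  from 1·(779,42) + (204,11)
step 7: (4711, 254)  from 4·(983,53) + (779,42)
step 8: (5694, 307)  from 1·(4711,254) + (983,53)
step 9: (10405, 561)  from 1·(5694,307) + (4711,254)
fundamental: x₁=10405, y₁=561  (since 108264025 − 344·314721 = 1)

10405 561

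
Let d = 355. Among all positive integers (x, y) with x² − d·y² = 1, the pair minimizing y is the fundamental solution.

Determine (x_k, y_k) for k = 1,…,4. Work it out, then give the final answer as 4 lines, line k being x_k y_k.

d=355: √d = [18; 1,5,3,3,1,6,1,3,3,5,1,36] (ℓ=12, even), read p_11/q_11
a_0=18:  p_0=18·1+0=18,  q_0=18·0+1=1
a_1=1:  p_1=1·18+1=19,  q_1=1·1+0=1
…
a_6=6:  p_6=6·1545+1187=10457,  q_6=6·82+63=555
a_7=1:  p_7=1·10457+1545=12002,  q_7=1·555+82=637
…
a_9=3:  p_9=3·46463+12002=151391,  q_9=3·2466+637=8035
a_10=5:  p_10=5·151391+46463=803418,  q_10=5·8035+2466=42641
a_11=1:  p_11=1·803418+151391=954809,  q_11=1·42641+8035=50676
(x₁, y₁) = (954809, 50676);  954809² − 355·50676² = 1 ✓
n=2: (954809,50676)∘(954809,50676) = (954809·954809+355·50676·50676, 954809·50676+50676·954809) = (1823320452961,96771801768)
n=3: (1823320452961,96771801768)∘(954809,50676) = (954809·1823320452961+355·50676·96771801768, 954809·96771801768+50676·1823320452961) = (3481845556741524089,184797174548553948)
n=4: (3481845556741524089,184797174548553948)∘(954809,50676) = (954809·3481845556741524089+355·50676·184797174548553948, 954809·184797174548553948+50676·3481845556741524089) = (6648994948371812427335041,352892010866963721270096)

954809 50676
1823320452961 96771801768
3481845556741524089 184797174548553948
6648994948371812427335041 352892010866963721270096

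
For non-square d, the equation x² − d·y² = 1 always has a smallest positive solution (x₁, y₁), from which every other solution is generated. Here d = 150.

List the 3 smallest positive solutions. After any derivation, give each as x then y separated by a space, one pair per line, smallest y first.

d=150: √d = [12; 4,24] (ℓ=2, even), read p_1/q_1
k=0  a_k=12  p_k/q_k = 12/1
k=1  a_k=4  p_k/q_k = 49/4
fundamental: x₁=49, y₁=4  (since 2401 − 150·16 = 1)
(x_2, y_2) = (49·49 + 150·4·4, 49·4 + 4·49) = (4801, 392)
(x_3, y_3) = (49·4801 + 150·4·392, 49·392 + 4·4801) = (470449, 38412)

49 4
4801 392
470449 38412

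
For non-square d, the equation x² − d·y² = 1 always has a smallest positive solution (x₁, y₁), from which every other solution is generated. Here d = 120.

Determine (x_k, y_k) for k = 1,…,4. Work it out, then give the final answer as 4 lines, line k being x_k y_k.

d=120: √d = [10; 1,20] (ℓ=2, even), read p_1/q_1
step 0: (10, 1)  from 10·(1,0) + (0,1)
step 1: (11, 1)  from 1·(10,1) + (1,0)
→ (11, 1).  Check: 11²=121, 120·1²=120, difference 1.
(x_2, y_2) = (11·11 + 120·1·1, 11·1 + 1·11) = (241, 22)
(x_3, y_3) = (11·241 + 120·1·22, 11·22 + 1·241) = (5291, 483)
(x_4, y_4) = (11·5291 + 120·1·483, 11·483 + 1·5291) = (116161, 10604)

11 1
241 22
5291 483
116161 10604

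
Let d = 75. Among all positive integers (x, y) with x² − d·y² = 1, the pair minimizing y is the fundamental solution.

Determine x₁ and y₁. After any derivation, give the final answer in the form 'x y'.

26 3

√75 = [8; 1,1,1,16, …], period ℓ=4 (even) → k=3
k=0  a_k=8  p_k/q_k = 8/1
k=1  a_k=1  p_k/q_k = 9/1
k=2  a_k=1  p_k/q_k = 17/2
k=3  a_k=1  p_k/q_k = 26/3
→ (26, 3).  Check: 26²=676, 75·3²=675, difference 1.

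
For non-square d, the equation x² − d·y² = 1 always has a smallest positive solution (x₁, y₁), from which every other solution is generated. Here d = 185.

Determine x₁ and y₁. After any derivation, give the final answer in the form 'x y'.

9249 680

√185 = [13; 1,1,1,1,26, …], period ℓ=5 (odd) → k=9
step 0: (13, 1)  from 13·(1,0) + (0,1)
…
step 2: (27, 2)  from 1·(14,1) + (13,1)
…
step 4: (68, 5)  from 1·(41,3) + (27,2)
step 5: (1809, 133)  from 26·(68,5) + (41,3)
…
step 8: (5563, 409)  from 1·(3686,271) + (1877,138)
step 9: (9249, 680)  from 1·(5563,409) + (3686,271)
→ (9249, 680).  Check: 9249²=85544001, 185·680²=85544000, difference 1.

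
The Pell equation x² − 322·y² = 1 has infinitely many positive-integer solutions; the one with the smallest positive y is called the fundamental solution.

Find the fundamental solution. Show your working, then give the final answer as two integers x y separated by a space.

d=322: √d = [17; 1,16,1,34] (ℓ=4, even), read p_3/q_3
step 0: (17, 1)  from 17·(1,0) + (0,1)
step 1: (18, 1)  from 1·(17,1) + (1,0)
step 2: (305, 17)  from 16·(18,1) + (17,1)
step 3: (323, 18)  from 1·(305,17) + (18,1)
→ (323, 18).  Check: 323²=104329, 322·18²=104328, difference 1.

323 18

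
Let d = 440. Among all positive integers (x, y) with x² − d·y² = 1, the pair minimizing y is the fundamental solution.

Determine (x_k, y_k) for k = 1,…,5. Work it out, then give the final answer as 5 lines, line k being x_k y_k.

21 1
881 42
36981 1763
1552321 74004
65160501 3106405

[20; 1,40] for √440; ℓ=2 ⇒ convergent index 1
a_0=20:  p_0=20·1+0=20,  q_0=20·0+1=1
a_1=1:  p_1=1·20+1=21,  q_1=1·1+0=1
(x₁, y₁) = (21, 1);  21² − 440·1² = 1 ✓
(x_2, y_2) = (21·21 + 440·1·1, 21·1 + 1·21) = (881, 42)
(x_3, y_3) = (21·881 + 440·1·42, 21·42 + 1·881) = (36981, 1763)
(x_4, y_4) = (21·36981 + 440·1·1763, 21·1763 + 1·36981) = (1552321, 74004)
(x_5, y_5) = (21·1552321 + 440·1·74004, 21·74004 + 1·1552321) = (65160501, 3106405)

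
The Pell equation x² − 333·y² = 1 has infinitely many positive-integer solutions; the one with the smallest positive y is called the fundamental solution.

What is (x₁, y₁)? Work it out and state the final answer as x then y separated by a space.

73 4

d=333: √d = [18; 4,36] (ℓ=2, even), read p_1/q_1
i=0: a=18 ⇒ p=18, q=1
i=1: a=4 ⇒ p=73, q=4
→ (73, 4).  Check: 73²=5329, 333·4²=5328, difference 1.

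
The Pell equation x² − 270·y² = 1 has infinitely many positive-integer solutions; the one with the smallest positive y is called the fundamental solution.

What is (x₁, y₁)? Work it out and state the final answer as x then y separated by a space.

√270 → a₀=16, period (2,3,6,3,2,32); ℓ=6 even so k=5
k=0  a_k=16  p_k/q_k = 16/1
k=1  a_k=2  p_k/q_k = 33/2
k=2  a_k=3  p_k/q_k = 115/7
…
k=4  a_k=3  p_k/q_k = 2284/139
k=5  a_k=2  p_k/q_k = 5291/322
→ (5291, 322).  Check: 5291²=27994681, 270·322²=27994680, difference 1.

5291 322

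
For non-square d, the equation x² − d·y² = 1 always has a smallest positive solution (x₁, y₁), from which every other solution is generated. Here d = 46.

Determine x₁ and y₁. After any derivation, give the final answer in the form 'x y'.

d=46: √d = [6; 1,3,1,1,2,6,2,1,1,3,1,12] (ℓ=12, even), read p_11/q_11
i=0: a=6 ⇒ p=6, q=1
i=1: a=1 ⇒ p=7, q=1
…
i=3: a=1 ⇒ p=34, q=5
i=4: a=1 ⇒ p=61, q=9
i=5: a=2 ⇒ p=156, q=23
i=6: a=6 ⇒ p=997, q=147
…
i=9: a=1 ⇒ p=5297, q=781
i=10: a=3 ⇒ p=19038, q=2807
i=11: a=1 ⇒ p=24335, q=3588
fundamental: x₁=24335, y₁=3588  (since 592192225 − 46·12873744 = 1)

24335 3588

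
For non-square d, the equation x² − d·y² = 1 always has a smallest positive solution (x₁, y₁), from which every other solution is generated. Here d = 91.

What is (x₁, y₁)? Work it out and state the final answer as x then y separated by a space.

1574 165

√91 = [9; 1,1,5,1,5,1,1,18, …], period ℓ=8 (even) → k=7
step 0: (9, 1)  from 9·(1,0) + (0,1)
step 1: (10, 1)  from 1·(9,1) + (1,0)
step 2: (19, 2)  from 1·(10,1) + (9,1)
step 3: (105, 11)  from 5·(19,2) + (10,1)
step 4: (124, 13)  from 1·(105,11) + (19,2)
step 5: (725, 76)  from 5·(124,13) + (105,11)
step 6: (849, 89)  from 1·(725,76) + (124,13)
step 7: (1574, 165)  from 1·(849,89) + (725,76)
fundamental: x₁=1574, y₁=165  (since 2477476 − 91·27225 = 1)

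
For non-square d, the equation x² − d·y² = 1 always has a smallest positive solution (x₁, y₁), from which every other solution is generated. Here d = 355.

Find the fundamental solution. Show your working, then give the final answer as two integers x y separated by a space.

954809 50676

√355 = [18; 1,5,3,3,1,6,1,3,3,5,1,36, …], period ℓ=12 (even) → k=11
k=0  a_k=18  p_k/q_k = 18/1
k=1  a_k=1  p_k/q_k = 19/1
k=2  a_k=5  p_k/q_k = 113/6
k=3  a_k=3  p_k/q_k = 358/19
k=4  a_k=3  p_k/q_k = 1187/63
…
k=6  a_k=6  p_k/q_k = 10457/555
k=7  a_k=1  p_k/q_k = 12002/637
…
k=10  a_k=5  p_k/q_k = 803418/42641
k=11  a_k=1  p_k/q_k = 954809/50676
fundamental: x₁=954809, y₁=50676  (since 911660226481 − 355·2568056976 = 1)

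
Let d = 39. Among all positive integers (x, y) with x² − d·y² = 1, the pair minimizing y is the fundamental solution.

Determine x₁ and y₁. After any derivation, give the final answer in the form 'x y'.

[6; 4,12] for √39; ℓ=2 ⇒ convergent index 1
k=0  a_k=6  p_k/q_k = 6/1
k=1  a_k=4  p_k/q_k = 25/4
fundamental: x₁=25, y₁=4  (since 625 − 39·16 = 1)

25 4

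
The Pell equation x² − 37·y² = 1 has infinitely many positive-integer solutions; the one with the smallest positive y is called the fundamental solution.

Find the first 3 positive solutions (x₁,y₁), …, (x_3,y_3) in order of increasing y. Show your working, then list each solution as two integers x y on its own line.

73 12
10657 1752
1555849 255780

√37 → a₀=6, period (12); ℓ=1 odd so k=1
k=0  a_k=6  p_k/q_k = 6/1
k=1  a_k=12  p_k/q_k = 73/12
→ (73, 12).  Check: 73²=5329, 37·12²=5328, difference 1.
(73+12√37)^2 = 10657 + 1752√37
(73+12√37)^3 = 1555849 + 255780√37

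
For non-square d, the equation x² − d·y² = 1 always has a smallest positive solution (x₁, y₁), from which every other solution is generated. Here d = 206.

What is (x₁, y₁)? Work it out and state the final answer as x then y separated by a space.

59535 4148

d=206: √d = [14; 2,1,5,14,5,1,2,28] (ℓ=8, even), read p_7/q_7
k=0  a_k=14  p_k/q_k = 14/1
k=1  a_k=2  p_k/q_k = 29/2
…
k=4  a_k=14  p_k/q_k = 3459/241
…
k=6  a_k=1  p_k/q_k = 20998/1463
k=7  a_k=2  p_k/q_k = 59535/4148
fundamental: x₁=59535, y₁=4148  (since 3544416225 − 206·17205904 = 1)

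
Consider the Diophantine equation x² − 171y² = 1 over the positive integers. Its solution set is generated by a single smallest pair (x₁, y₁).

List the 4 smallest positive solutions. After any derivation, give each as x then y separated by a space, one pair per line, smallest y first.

[13; 13,26] for √171; ℓ=2 ⇒ convergent index 1
a_0=13:  p_0=13·1+0=13,  q_0=13·0+1=1
a_1=13:  p_1=13·13+1=170,  q_1=13·1+0=13
(x₁, y₁) = (170, 13);  170² − 171·13² = 1 ✓
(170+13√171)^2 = 57799 + 4420√171
(170+13√171)^3 = 19651490 + 1502787√171
(170+13√171)^4 = 6681448801 + 510943160√171

170 13
57799 4420
19651490 1502787
6681448801 510943160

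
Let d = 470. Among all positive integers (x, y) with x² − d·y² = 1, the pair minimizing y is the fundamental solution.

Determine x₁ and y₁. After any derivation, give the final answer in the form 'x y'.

d=470: √d = [21; 1,2,8,2,1,42] (ℓ=6, even), read p_5/q_5
step 0: (21, 1)  from 21·(1,0) + (0,1)
…
step 2: (65, 3)  from 2·(22,1) + (21,1)
step 3: (542, 25)  from 8·(65,3) + (22,1)
step 4: (1149, 53)  from 2·(542,25) + (65,3)
step 5: (1691, 78)  from 1·(1149,53) + (542,25)
fundamental: x₁=1691, y₁=78  (since 2859481 − 470·6084 = 1)

1691 78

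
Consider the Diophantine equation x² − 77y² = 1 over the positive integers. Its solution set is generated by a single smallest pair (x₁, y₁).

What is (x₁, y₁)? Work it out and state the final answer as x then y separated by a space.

d=77: √d = [8; 1,3,2,3,1,16] (ℓ=6, even), read p_5/q_5
step 0: (8, 1)  from 8·(1,0) + (0,1)
…
step 4: (272, 31)  from 3·(79,9) + (35,4)
step 5: (351, 40)  from 1·(272,31) + (79,9)
fundamental: x₁=351, y₁=40  (since 123201 − 77·1600 = 1)

351 40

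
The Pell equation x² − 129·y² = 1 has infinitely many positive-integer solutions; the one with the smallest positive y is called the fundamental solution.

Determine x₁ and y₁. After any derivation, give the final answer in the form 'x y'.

16855 1484

√129 = [11; 2,1,3,1,6,1,3,1,2,22, …], period ℓ=10 (even) → k=9
step 0: (11, 1)  from 11·(1,0) + (0,1)
step 1: (23, 2)  from 2·(11,1) + (1,0)
step 2: (34, 3)  from 1·(23,2) + (11,1)
step 3: (125, 11)  from 3·(34,3) + (23,2)
…
step 5: (1079, 95)  from 6·(159,14) + (125,11)
…
step 8: (6031, 531)  from 1·(4793,422) + (1238,109)
step 9: (16855, 1484)  from 2·(6031,531) + (4793,422)
(x₁, y₁) = (16855, 1484);  16855² − 129·1484² = 1 ✓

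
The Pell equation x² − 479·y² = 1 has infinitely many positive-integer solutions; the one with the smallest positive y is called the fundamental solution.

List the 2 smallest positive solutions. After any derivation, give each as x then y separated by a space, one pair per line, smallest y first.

√479 → a₀=21, period (1,7,1,3,2,21,2,3,1,7,1,42); ℓ=12 even so k=11
k=0  a_k=21  p_k/q_k = 21/1
k=1  a_k=1  p_k/q_k = 22/1
k=2  a_k=7  p_k/q_k = 175/8
k=3  a_k=1  p_k/q_k = 197/9
k=4  a_k=3  p_k/q_k = 766/35
k=5  a_k=2  p_k/q_k = 1729/79
…
k=8  a_k=3  p_k/q_k = 264712/12095
…
k=10  a_k=7  p_k/q_k = 2648849/121029
k=11  a_k=1  p_k/q_k = 2989440/136591
(x₁, y₁) = (2989440, 136591);  2989440² − 479·136591² = 1 ✓
(2989440+136591√479)^2 = 17873503027199 + 816661198080√479

2989440 136591
17873503027199 816661198080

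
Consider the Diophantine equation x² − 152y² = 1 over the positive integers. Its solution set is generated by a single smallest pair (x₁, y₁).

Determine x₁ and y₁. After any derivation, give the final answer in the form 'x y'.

d=152: √d = [12; 3,24] (ℓ=2, even), read p_1/q_1
i=0: a=12 ⇒ p=12, q=1
i=1: a=3 ⇒ p=37, q=3
(x₁, y₁) = (37, 3);  37² − 152·3² = 1 ✓

37 3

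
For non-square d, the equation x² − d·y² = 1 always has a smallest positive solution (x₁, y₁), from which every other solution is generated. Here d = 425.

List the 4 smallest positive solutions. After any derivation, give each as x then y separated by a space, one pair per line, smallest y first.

143649 6968
41270070401 2001892464
11856808685922849 575139701115304
3406437421806992601601 165236485849022716128

d=425: √d = [20; 1,1,1,1,1,1,40] (ℓ=7, odd), read p_13/q_13
k=0  a_k=20  p_k/q_k = 20/1
k=1  a_k=1  p_k/q_k = 21/1
…
k=3  a_k=1  p_k/q_k = 62/3
k=4  a_k=1  p_k/q_k = 103/5
k=5  a_k=1  p_k/q_k = 165/8
…
k=8  a_k=1  p_k/q_k = 11153/541
k=9  a_k=1  p_k/q_k = 22038/1069
k=10  a_k=1  p_k/q_k = 33191/1610
k=11  a_k=1  p_k/q_k = 55229/2679
k=12  a_k=1  p_k/q_k = 88420/4289
k=13  a_k=1  p_k/q_k = 143649/6968
(x₁, y₁) = (143649, 6968);  143649² − 425·6968² = 1 ✓
(143649+6968√425)^2 = 41270070401 + 2001892464√425
(143649+6968√425)^3 = 11856808685922849 + 575139701115304√425
(143649+6968√425)^4 = 3406437421806992601601 + 165236485849022716128√425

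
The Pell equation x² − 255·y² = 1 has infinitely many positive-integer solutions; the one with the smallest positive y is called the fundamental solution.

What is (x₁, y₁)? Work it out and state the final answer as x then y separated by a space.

√255 = [15; 1,30, …], period ℓ=2 (even) → k=1
a_0=15:  p_0=15·1+0=15,  q_0=15·0+1=1
a_1=1:  p_1=1·15+1=16,  q_1=1·1+0=1
(x₁, y₁) = (16, 1);  16² − 255·1² = 1 ✓

16 1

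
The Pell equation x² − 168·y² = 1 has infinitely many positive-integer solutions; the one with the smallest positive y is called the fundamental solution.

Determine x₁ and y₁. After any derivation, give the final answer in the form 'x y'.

√168 → a₀=12, period (1,24); ℓ=2 even so k=1
k=0  a_k=12  p_k/q_k = 12/1
k=1  a_k=1  p_k/q_k = 13/1
fundamental: x₁=13, y₁=1  (since 169 − 168·1 = 1)

13 1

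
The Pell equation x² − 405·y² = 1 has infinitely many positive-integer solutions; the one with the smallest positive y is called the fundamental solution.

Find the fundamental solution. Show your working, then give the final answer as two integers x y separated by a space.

√405 = [20; 8,40, …], period ℓ=2 (even) → k=1
k=0  a_k=20  p_k/q_k = 20/1
k=1  a_k=8  p_k/q_k = 161/8
→ (161, 8).  Check: 161²=25921, 405·8²=25920, difference 1.

161 8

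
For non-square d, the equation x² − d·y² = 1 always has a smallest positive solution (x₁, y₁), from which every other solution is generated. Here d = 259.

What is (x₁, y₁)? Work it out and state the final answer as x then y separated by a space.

[16; 10,1,2,3,4,3,2,1,10,32] for √259; ℓ=10 ⇒ convergent index 9
i=0: a=16 ⇒ p=16, q=1
…
i=5: a=4 ⇒ p=7403, q=460
…
i=7: a=2 ⇒ p=55265, q=3434
i=8: a=1 ⇒ p=79196, q=4921
i=9: a=10 ⇒ p=847225, q=52644
fundamental: x₁=847225, y₁=52644  (since 717790200625 − 259·2771390736 = 1)

847225 52644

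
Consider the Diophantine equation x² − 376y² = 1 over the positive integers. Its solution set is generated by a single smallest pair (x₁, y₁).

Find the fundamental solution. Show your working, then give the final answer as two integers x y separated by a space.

2143295 110532

√376 = [19; 2,1,1,3,1,…,1,2,38, …], period ℓ=16 (even) → k=15
i=0: a=19 ⇒ p=19, q=1
i=1: a=2 ⇒ p=39, q=2
…
i=3: a=1 ⇒ p=97, q=5
i=4: a=3 ⇒ p=349, q=18
…
i=6: a=2 ⇒ p=1241, q=64
…
i=8: a=4 ⇒ p=12953, q=668
…
i=11: a=1 ⇒ p=99455, q=5129
…
i=14: a=1 ⇒ p=837427, q=43187
i=15: a=2 ⇒ p=2143295, q=110532
(x₁, y₁) = (2143295, 110532);  2143295² − 376·110532² = 1 ✓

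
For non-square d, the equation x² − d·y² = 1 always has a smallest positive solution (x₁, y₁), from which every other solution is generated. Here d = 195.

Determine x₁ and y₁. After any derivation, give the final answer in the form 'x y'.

√195 → a₀=13, period (1,26); ℓ=2 even so k=1
k=0  a_k=13  p_k/q_k = 13/1
k=1  a_k=1  p_k/q_k = 14/1
→ (14, 1).  Check: 14²=196, 195·1²=195, difference 1.

14 1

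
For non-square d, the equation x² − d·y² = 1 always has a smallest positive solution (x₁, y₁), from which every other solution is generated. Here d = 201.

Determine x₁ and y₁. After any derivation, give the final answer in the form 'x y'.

515095 36332

d=201: √d = [14; 5,1,1,1,2,…,1,5,28] (ℓ=14, even), read p_13/q_13
a_0=14:  p_0=14·1+0=14,  q_0=14·0+1=1
a_1=5:  p_1=5·14+1=71,  q_1=5·1+0=5
a_2=1:  p_2=1·71+14=85,  q_2=1·5+1=6
a_3=1:  p_3=1·85+71=156,  q_3=1·6+5=11
a_4=1:  p_4=1·156+85=241,  q_4=1·11+6=17
a_5=2:  p_5=2·241+156=638,  q_5=2·17+11=45
a_6=1:  p_6=1·638+241=879,  q_6=1·45+17=62
a_7=8:  p_7=8·879+638=7670,  q_7=8·62+45=541
a_8=1:  p_8=1·7670+879=8549,  q_8=1·541+62=603
a_9=2:  p_9=2·8549+7670=24768,  q_9=2·603+541=1747
a_10=1:  p_10=1·24768+8549=33317,  q_10=1·1747+603=2350
a_11=1:  p_11=1·33317+24768=58085,  q_11=1·2350+1747=4097
a_12=1:  p_12=1·58085+33317=91402,  q_12=1·4097+2350=6447
a_13=5:  p_13=5·91402+58085=515095,  q_13=5·6447+4097=36332
→ (515095, 36332).  Check: 515095²=265322859025, 201·36332²=265322859024, difference 1.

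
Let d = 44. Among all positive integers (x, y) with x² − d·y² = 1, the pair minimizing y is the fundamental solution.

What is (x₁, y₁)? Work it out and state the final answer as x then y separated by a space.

199 30

[6; 1,1,1,2,1,1,1,12] for √44; ℓ=8 ⇒ convergent index 7
a_0=6:  p_0=6·1+0=6,  q_0=6·0+1=1
a_1=1:  p_1=1·6+1=7,  q_1=1·1+0=1
a_2=1:  p_2=1·7+6=13,  q_2=1·1+1=2
a_3=1:  p_3=1·13+7=20,  q_3=1·2+1=3
a_4=2:  p_4=2·20+13=53,  q_4=2·3+2=8
…
a_6=1:  p_6=1·73+53=126,  q_6=1·11+8=19
a_7=1:  p_7=1·126+73=199,  q_7=1·19+11=30
fundamental: x₁=199, y₁=30  (since 39601 − 44·900 = 1)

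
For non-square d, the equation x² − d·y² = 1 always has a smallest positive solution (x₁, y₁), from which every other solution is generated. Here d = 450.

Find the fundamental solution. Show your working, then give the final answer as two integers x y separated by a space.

19601 924

√450 → a₀=21, period (4,1,2,4,2,1,4,42); ℓ=8 even so k=7
a_0=21:  p_0=21·1+0=21,  q_0=21·0+1=1
a_1=4:  p_1=4·21+1=85,  q_1=4·1+0=4
a_2=1:  p_2=1·85+21=106,  q_2=1·4+1=5
a_3=2:  p_3=2·106+85=297,  q_3=2·5+4=14
a_4=4:  p_4=4·297+106=1294,  q_4=4·14+5=61
a_5=2:  p_5=2·1294+297=2885,  q_5=2·61+14=136
a_6=1:  p_6=1·2885+1294=4179,  q_6=1·136+61=197
a_7=4:  p_7=4·4179+2885=19601,  q_7=4·197+136=924
(x₁, y₁) = (19601, 924);  19601² − 450·924² = 1 ✓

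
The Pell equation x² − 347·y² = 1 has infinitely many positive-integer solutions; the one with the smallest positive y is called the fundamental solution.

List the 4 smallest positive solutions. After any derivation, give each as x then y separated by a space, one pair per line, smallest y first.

d=347: √d = [18; 1,1,1,2,4,…,1,1,36] (ℓ=14, even), read p_13/q_13
step 0: (18, 1)  from 18·(1,0) + (0,1)
step 1: (19, 1)  from 1·(18,1) + (1,0)
step 2: (37, 2)  from 1·(19,1) + (18,1)
step 3: (56, 3)  from 1·(37,2) + (19,1)
step 4: (149, 8)  from 2·(56,3) + (37,2)
step 5: (652, 35)  from 4·(149,8) + (56,3)
…
step 7: (14269, 766)  from 17·(801,43) + (652,35)
step 8: (15070, 809)  from 1·(14269,766) + (801,43)
step 9: (74549, 4002)  from 4·(15070,809) + (14269,766)
step 10: (164168, 8813)  from 2·(74549,4002) + (15070,809)
step 11: (238717, 12815)  from 1·(164168,8813) + (74549,4002)
step 12: (402885, 21628)  from 1·(238717,12815) + (164168,8813)
step 13: (641602, 34443)  from 1·(402885,21628) + (238717,12815)
(x₁, y₁) = (641602, 34443);  641602² − 347·34443² = 1 ✓
(641602+34443√347)^2 = 823306252807 + 44197395372√347
(641602+34443√347)^3 = 1056469876826312026 + 56714274530897445√347
(641602+34443√347)^4 = 1355666371822207590758497 + 72775983935101527618408√347

641602 34443
823306252807 44197395372
1056469876826312026 56714274530897445
1355666371822207590758497 72775983935101527618408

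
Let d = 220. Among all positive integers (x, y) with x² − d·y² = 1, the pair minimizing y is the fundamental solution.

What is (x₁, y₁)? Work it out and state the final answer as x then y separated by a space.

89 6

[14; 1,4,1,28] for √220; ℓ=4 ⇒ convergent index 3
i=0: a=14 ⇒ p=14, q=1
…
i=2: a=4 ⇒ p=74, q=5
i=3: a=1 ⇒ p=89, q=6
→ (89, 6).  Check: 89²=7921, 220·6²=7920, difference 1.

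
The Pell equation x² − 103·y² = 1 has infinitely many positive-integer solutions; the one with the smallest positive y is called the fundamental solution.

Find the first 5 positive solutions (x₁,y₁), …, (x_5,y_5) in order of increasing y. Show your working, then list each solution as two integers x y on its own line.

d=103: √d = [10; 6,1,2,1,1,9,1,1,2,1,6,20] (ℓ=12, even), read p_11/q_11
i=0: a=10 ⇒ p=10, q=1
…
i=5: a=1 ⇒ p=477, q=47
i=6: a=9 ⇒ p=4567, q=450
i=7: a=1 ⇒ p=5044, q=497
i=8: a=1 ⇒ p=9611, q=947
…
i=10: a=1 ⇒ p=33877, q=3338
i=11: a=6 ⇒ p=227528, q=22419
fundamental: x₁=227528, y₁=22419  (since 51768990784 − 103·502611561 = 1)
(x_2, y_2) = (227528·227528 + 103·22419·22419, 227528·22419 + 22419·227528) = (103537981567, 10201900464)
(x_3, y_3) = (227528·103537981567 + 103·22419·10201900464, 227528·10201900464 + 22419·103537981567) = (47115579739725224, 4642436017523565)
(x_4, y_4) = (227528·47115579739725224 + 103·22419·4642436017523565, 227528·4642436017523565 + 22419·47115579739725224) = (21440227253936863550977, 2112568364380001494176)
(x_5, y_5) = (227528·21440227253936863550977 + 103·22419·2112568364380001494176, 227528·2112568364380001494176 + 22419·21440227253936863550977) = (9756504053220377800313664488, 961336909616663523916230291)

227528 22419
103537981567 10201900464
47115579739725224 4642436017523565
21440227253936863550977 2112568364380001494176
9756504053220377800313664488 961336909616663523916230291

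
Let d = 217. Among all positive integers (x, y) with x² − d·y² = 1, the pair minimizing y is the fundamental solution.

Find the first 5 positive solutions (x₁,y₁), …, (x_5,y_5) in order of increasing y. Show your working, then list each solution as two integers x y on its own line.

[14; 1,2,1,2,1,…,2,1,28] for √217; ℓ=16 ⇒ convergent index 15
i=0: a=14 ⇒ p=14, q=1
i=1: a=1 ⇒ p=15, q=1
i=2: a=2 ⇒ p=44, q=3
i=3: a=1 ⇒ p=59, q=4
i=4: a=2 ⇒ p=162, q=11
…
i=7: a=9 ⇒ p=3668, q=249
i=8: a=4 ⇒ p=15055, q=1022
…
i=10: a=1 ⇒ p=154218, q=10469
i=11: a=1 ⇒ p=293381, q=19916
i=12: a=2 ⇒ p=740980, q=50301
…
i=14: a=2 ⇒ p=2809702, q=190735
i=15: a=1 ⇒ p=3844063, q=260952
fundamental: x₁=3844063, y₁=260952  (since 14776820347969 − 217·68095946304 = 1)
n=2: (3844063,260952)∘(3844063,260952) = (3844063·3844063+217·260952·260952, 3844063·260952+260952·3844063) = (29553640695937,2006231855952)
n=3: (29553640695937,2006231855952)∘(3844063,260952) = (3844063·29553640695937+217·260952·2006231855952, 3844063·2006231855952+260952·29553640695937) = (227212113429087499999,15424163293772565000)
n=4: (227212113429087499999,15424163293772565000)∘(3844063,260952) = (3844063·227212113429087499999+217·260952·15424163293772565000, 3844063·15424163293772565000+260952·227212113429087499999) = (1746835356769087211376615937,118582910847096488831334048)
n=5: (1746835356769087211376615937,118582910847096488831334048)∘(3844063,260952) = (3844063·1746835356769087211376615937+217·260952·118582910847096488831334048, 3844063·118582910847096488831334048+260952·1746835356769087211376615937) = (13429890324095468173938627689764063,911680360039229116129595136549048)

3844063 260952
29553640695937 2006231855952
227212113429087499999 15424163293772565000
1746835356769087211376615937 118582910847096488831334048
13429890324095468173938627689764063 911680360039229116129595136549048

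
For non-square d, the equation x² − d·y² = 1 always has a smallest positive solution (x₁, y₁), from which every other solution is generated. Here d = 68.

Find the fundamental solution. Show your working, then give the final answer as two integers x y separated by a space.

33 4

√68 = [8; 4,16, …], period ℓ=2 (even) → k=1
i=0: a=8 ⇒ p=8, q=1
i=1: a=4 ⇒ p=33, q=4
fundamental: x₁=33, y₁=4  (since 1089 − 68·16 = 1)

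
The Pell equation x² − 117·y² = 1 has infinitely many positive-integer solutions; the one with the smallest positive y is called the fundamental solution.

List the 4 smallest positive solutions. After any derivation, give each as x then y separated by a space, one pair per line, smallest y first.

[10; 1,4,2,4,1,20] for √117; ℓ=6 ⇒ convergent index 5
a_0=10:  p_0=10·1+0=10,  q_0=10·0+1=1
…
a_2=4:  p_2=4·11+10=54,  q_2=4·1+1=5
a_3=2:  p_3=2·54+11=119,  q_3=2·5+1=11
a_4=4:  p_4=4·119+54=530,  q_4=4·11+5=49
a_5=1:  p_5=1·530+119=649,  q_5=1·49+11=60
(x₁, y₁) = (649, 60);  649² − 117·60² = 1 ✓
(649+60√117)^2 = 842401 + 77880√117
(649+60√117)^3 = 1093435849 + 101088180√117
(649+60√117)^4 = 1419278889601 + 131212379760√117

649 60
842401 77880
1093435849 101088180
1419278889601 131212379760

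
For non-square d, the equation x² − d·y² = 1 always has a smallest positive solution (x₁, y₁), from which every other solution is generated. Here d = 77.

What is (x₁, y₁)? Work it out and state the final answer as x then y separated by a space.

351 40

d=77: √d = [8; 1,3,2,3,1,16] (ℓ=6, even), read p_5/q_5
k=0  a_k=8  p_k/q_k = 8/1
k=1  a_k=1  p_k/q_k = 9/1
…
k=4  a_k=3  p_k/q_k = 272/31
k=5  a_k=1  p_k/q_k = 351/40
fundamental: x₁=351, y₁=40  (since 123201 − 77·1600 = 1)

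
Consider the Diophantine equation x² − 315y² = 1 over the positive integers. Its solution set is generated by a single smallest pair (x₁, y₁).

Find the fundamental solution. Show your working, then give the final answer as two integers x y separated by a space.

71 4

d=315: √d = [17; 1,2,1,34] (ℓ=4, even), read p_3/q_3
i=0: a=17 ⇒ p=17, q=1
i=1: a=1 ⇒ p=18, q=1
i=2: a=2 ⇒ p=53, q=3
i=3: a=1 ⇒ p=71, q=4
→ (71, 4).  Check: 71²=5041, 315·4²=5040, difference 1.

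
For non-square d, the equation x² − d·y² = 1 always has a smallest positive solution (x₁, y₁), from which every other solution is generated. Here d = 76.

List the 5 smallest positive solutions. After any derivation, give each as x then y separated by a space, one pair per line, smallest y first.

√76 = [8; 1,2,1,1,5,4,5,1,1,2,1,16, …], period ℓ=12 (even) → k=11
a_0=8:  p_0=8·1+0=8,  q_0=8·0+1=1
a_1=1:  p_1=1·8+1=9,  q_1=1·1+0=1
…
a_4=1:  p_4=1·35+26=61,  q_4=1·4+3=7
a_5=5:  p_5=5·61+35=340,  q_5=5·7+4=39
…
a_7=5:  p_7=5·1421+340=7445,  q_7=5·163+39=854
…
a_10=2:  p_10=2·16311+8866=41488,  q_10=2·1871+1017=4759
a_11=1:  p_11=1·41488+16311=57799,  q_11=1·4759+1871=6630
→ (57799, 6630).  Check: 57799²=3340724401, 76·6630²=3340724400, difference 1.
(57799+6630√76)^2 = 6681448801 + 766414740√76
(57799+6630√76)^3 = 772362118440199 + 88596011107890√76
(57799+6630√76)^4 = 89283516160768675201 + 10241521691283453480√76
(57799+6630√76)^5 = 10320995900380175197444999 + 1183899424380388644273150√76

57799 6630
6681448801 766414740
772362118440199 88596011107890
89283516160768675201 10241521691283453480
10320995900380175197444999 1183899424380388644273150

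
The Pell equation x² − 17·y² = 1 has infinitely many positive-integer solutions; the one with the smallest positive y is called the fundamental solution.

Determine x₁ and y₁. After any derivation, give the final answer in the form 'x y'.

33 8

d=17: √d = [4; 8] (ℓ=1, odd), read p_1/q_1
a_0=4:  p_0=4·1+0=4,  q_0=4·0+1=1
a_1=8:  p_1=8·4+1=33,  q_1=8·1+0=8
→ (33, 8).  Check: 33²=1089, 17·8²=1088, difference 1.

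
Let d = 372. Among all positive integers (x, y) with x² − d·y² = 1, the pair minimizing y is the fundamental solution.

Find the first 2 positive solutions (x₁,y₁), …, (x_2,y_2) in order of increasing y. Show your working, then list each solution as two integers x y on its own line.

12151 630
295293601 15310260

√372 = [19; 3,2,12,2,3,38, …], period ℓ=6 (even) → k=5
step 0: (19, 1)  from 19·(1,0) + (0,1)
step 1: (58, 3)  from 3·(19,1) + (1,0)
…
step 3: (1678, 87)  from 12·(135,7) + (58,3)
step 4: (3491, 181)  from 2·(1678,87) + (135,7)
step 5: (12151, 630)  from 3·(3491,181) + (1678,87)
fundamental: x₁=12151, y₁=630  (since 147646801 − 372·396900 = 1)
k=2:  x_2 = 12151·12151+372·630·630 = 295293601,  y_2 = 12151·630+630·12151 = 15310260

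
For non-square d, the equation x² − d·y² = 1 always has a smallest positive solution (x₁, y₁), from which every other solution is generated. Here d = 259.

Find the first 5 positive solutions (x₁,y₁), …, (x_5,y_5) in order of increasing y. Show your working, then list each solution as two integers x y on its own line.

847225 52644
1435580401249 89202625800
2432519210895520825 151149389286757356
4121782176900479681520001 256115082676856799248400
6984153809646585277140670173625 433974201841648854097164622644

√259 → a₀=16, period (10,1,2,3,4,3,2,1,10,32); ℓ=10 even so k=9
step 0: (16, 1)  from 16·(1,0) + (0,1)
…
step 2: (177, 11)  from 1·(161,10) + (16,1)
…
step 5: (7403, 460)  from 4·(1722,107) + (515,32)
…
step 8: (79196, 4921)  from 1·(55265,3434) + (23931,1487)
step 9: (847225, 52644)  from 10·(79196,4921) + (55265,3434)
(x₁, y₁) = (847225, 52644);  847225² − 259·52644² = 1 ✓
(x_2, y_2) = (847225·847225 + 259·52644·52644, 847225·52644 + 52644·847225) = (1435580401249, 89202625800)
(x_3, y_3) = (847225·1435580401249 + 259·52644·89202625800, 847225·89202625800 + 52644·1435580401249) = (2432519210895520825, 151149389286757356)
(x_4, y_4) = (847225·2432519210895520825 + 259·52644·151149389286757356, 847225·151149389286757356 + 52644·2432519210895520825) = (4121782176900479681520001, 256115082676856799248400)
(x_5, y_5) = (847225·4121782176900479681520001 + 259·52644·256115082676856799248400, 847225·256115082676856799248400 + 52644·4121782176900479681520001) = (6984153809646585277140670173625, 433974201841648854097164622644)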